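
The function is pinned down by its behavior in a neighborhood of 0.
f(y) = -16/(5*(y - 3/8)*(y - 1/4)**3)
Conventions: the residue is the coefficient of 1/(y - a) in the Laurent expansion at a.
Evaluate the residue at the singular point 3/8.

The residue is -8192/5.

At the order-1 pole 3/8 set g(y) = (y - (3/8))*f(y) = -16/(5*(y - 1/4)**3).
Simple pole: residue = g(a) at a = 3/8, which is -8192/5.


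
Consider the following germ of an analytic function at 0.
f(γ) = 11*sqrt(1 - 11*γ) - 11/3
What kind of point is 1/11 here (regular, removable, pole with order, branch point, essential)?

The term (11)*sqrt(1 - γ/(1/11)) has argument 1 - 1/11/(1/11) = 0 at 1/11: a square-root (algebraic, two-sheeted) branch point; the remaining terms are analytic or single-valued there.

The point is an algebraic (square-root) branch point.


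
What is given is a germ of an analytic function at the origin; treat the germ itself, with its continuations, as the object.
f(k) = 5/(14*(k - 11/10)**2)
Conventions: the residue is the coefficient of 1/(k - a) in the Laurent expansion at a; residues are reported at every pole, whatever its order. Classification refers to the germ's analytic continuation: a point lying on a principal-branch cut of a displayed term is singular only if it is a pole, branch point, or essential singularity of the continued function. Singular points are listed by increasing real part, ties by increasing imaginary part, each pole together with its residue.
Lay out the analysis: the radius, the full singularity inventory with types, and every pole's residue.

Denominator factor (k - 11/10)^2: pole of order 2 at 11/10, modulus 11/10.
The radius of convergence is the smallest modulus among the singular points: 11/10.
At the order-2 pole 11/10 set g(k) = (k - (11/10))^2*f(k) = 5/14.
Order-2 pole: residue = g'(a); g'(11/10) = 0, so the residue is 0.

Radius of convergence at 0: 11/10.
At 11/10: a pole of order 2; residue 0.


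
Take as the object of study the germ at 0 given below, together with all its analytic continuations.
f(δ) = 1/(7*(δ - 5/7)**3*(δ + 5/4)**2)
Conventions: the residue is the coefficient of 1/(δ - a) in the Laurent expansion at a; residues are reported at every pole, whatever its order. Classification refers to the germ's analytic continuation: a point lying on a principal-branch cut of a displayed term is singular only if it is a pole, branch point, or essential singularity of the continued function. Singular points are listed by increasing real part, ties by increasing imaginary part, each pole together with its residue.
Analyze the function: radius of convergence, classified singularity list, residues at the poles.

Radius of convergence at 0: 5/7.
At -5/4: a pole of order 2; residue -263424/9150625.
At 5/7: a pole of order 3; residue 263424/9150625.

Denominator factor (δ + 5/4)^2: pole of order 2 at -5/4, modulus 5/4.
Denominator factor (δ - 5/7)^3: pole of order 3 at 5/7, modulus 5/7.
The radius of convergence is the smallest modulus among the singular points: 5/7.
At the order-2 pole -5/4 set g(δ) = (δ - (-5/4))^2*f(δ) = 1/(7*(δ - 5/7)**3).
Order-2 pole: residue = g'(a); g'(-5/4) = -263424/9150625, so the residue is -263424/9150625.
At the order-3 pole 5/7 set g(δ) = (δ - (5/7))^3*f(δ) = 1/(7*(δ + 5/4)**2).
Order-3 pole: residue = g''(a)/2; g''(5/7) = 526848/9150625, so the residue is 263424/9150625.
List the singular points by increasing real part (a conjugate pair: the negative imaginary part first).


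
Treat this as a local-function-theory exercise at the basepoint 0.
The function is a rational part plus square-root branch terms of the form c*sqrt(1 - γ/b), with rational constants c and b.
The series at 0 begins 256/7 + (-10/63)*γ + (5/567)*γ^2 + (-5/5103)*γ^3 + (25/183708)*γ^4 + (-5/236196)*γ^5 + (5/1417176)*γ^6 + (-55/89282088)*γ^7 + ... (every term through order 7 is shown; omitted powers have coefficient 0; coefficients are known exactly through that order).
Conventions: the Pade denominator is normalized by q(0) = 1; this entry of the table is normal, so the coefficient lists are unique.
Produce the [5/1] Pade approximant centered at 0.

The Pade approximant has numerator coefficients [256/7, 374/63, -10/567, 5/10206, -5/183708, 5/3306744]; denominator coefficients [1, 1/6].

Taylor coefficients needed (read off): a_0 = 256/7, a_1 = -10/63, a_2 = 5/567, a_3 = -5/5103, a_4 = 25/183708, a_5 = -5/236196, a_6 = 5/1417176.
Write the denominator as Q(γ) = 1 + q1*γ. Requiring Q*f - P = O(γ^7) with deg P <= 5 kills the coefficients of γ^6..γ^6 in Q*f:
  γ^6: a_6 + q1*a_5 = 0, i.e. 5/1417176 + (-5/236196)*q1 = 0.
Solving this linear system: q1 = 1/6.
The numerator is Q*f truncated at degree 5: P0 = a_0 = 256/7; P1 = a_1 + q1*a_0 = 374/63; P2 = a_2 + q1*a_1 = -10/567; P3 = a_3 + q1*a_2 = 5/10206; P4 = a_4 + q1*a_3 = -5/183708; P5 = a_5 + q1*a_4 = 5/3306744.


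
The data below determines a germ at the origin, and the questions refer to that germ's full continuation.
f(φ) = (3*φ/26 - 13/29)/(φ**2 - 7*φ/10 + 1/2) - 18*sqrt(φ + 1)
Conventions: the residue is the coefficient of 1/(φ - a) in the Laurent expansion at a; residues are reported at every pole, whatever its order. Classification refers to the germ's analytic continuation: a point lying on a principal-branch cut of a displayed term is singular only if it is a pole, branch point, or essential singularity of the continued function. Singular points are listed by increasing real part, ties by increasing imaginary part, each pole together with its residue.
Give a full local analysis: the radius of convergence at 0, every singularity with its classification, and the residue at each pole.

Denominator factor (φ**2 - 7*φ/10 + 1/2): discriminant -151/100, complex-conjugate roots (7/20) + ((1/20)*sqrt(151))*i and (7/20) - ((1/20)*sqrt(151))*i; poles of order 1, moduli (1/2)*sqrt(2) and (1/2)*sqrt(2).
Branch term (-18)*sqrt(1 - φ/(-1)): its argument vanishes at φ = -1, a square-root branch point, modulus 1.
The radius of convergence is the smallest modulus among the singular points: (1/2)*sqrt(2).
The branch term is analytic at (7/20) - ((1/20)*sqrt(151))*i and contributes nothing to the residue; only the rational part matters.
The factor φ**2 - 7*φ/10 + 1/2 splits as (φ - a)(φ - a') with a = (7/20) - ((1/20)*sqrt(151))*i, a' = (7/20) + ((1/20)*sqrt(151))*i. At the order-1 pole a set g(φ) = (φ - a)*(rational part) = [3*φ/26 - 13/29] / (φ - a').
Simple pole: residue = g(a) at a = (7/20) - ((1/20)*sqrt(151))*i, which is (3/52) - ((6151/227708)*sqrt(151))*i.
The branch term is analytic at (7/20) + ((1/20)*sqrt(151))*i and contributes nothing to the residue; only the rational part matters.
The factor φ**2 - 7*φ/10 + 1/2 splits as (φ - a)(φ - a') with a = (7/20) + ((1/20)*sqrt(151))*i, a' = (7/20) - ((1/20)*sqrt(151))*i. At the order-1 pole a set g(φ) = (φ - a)*(rational part) = [3*φ/26 - 13/29] / (φ - a').
Simple pole: residue = g(a) at a = (7/20) + ((1/20)*sqrt(151))*i, which is (3/52) + ((6151/227708)*sqrt(151))*i.
List the singular points by increasing real part (a conjugate pair: the negative imaginary part first).

Radius of convergence at 0: (1/2)*sqrt(2).
At -1: an algebraic (square-root) branch point.
At (7/20) - ((1/20)*sqrt(151))*i: a pole of order 1; residue (3/52) - ((6151/227708)*sqrt(151))*i.
At (7/20) + ((1/20)*sqrt(151))*i: a pole of order 1; residue (3/52) + ((6151/227708)*sqrt(151))*i.


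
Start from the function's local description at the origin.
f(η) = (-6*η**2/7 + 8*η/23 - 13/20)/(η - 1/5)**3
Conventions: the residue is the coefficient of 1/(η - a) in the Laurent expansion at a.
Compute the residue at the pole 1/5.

At the order-3 pole 1/5 set g(η) = (η - (1/5))^3*f(η) = -6*η**2/7 + 8*η/23 - 13/20.
Order-3 pole: residue = g''(a)/2; g''(1/5) = -12/7, so the residue is -6/7.

The residue is -6/7.


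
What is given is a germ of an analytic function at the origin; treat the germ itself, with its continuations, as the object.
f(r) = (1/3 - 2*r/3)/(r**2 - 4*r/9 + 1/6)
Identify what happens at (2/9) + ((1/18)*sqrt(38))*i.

The denominator factor r**2 - 4*r/9 + 1/6 vanishes at (2/9) + ((1/18)*sqrt(38))*i and appears to the power 1; the numerator there equals (5/27) - ((1/27)*sqrt(38))*i, nonzero, and no other factor vanishes.
Hence a pole whose order is the multiplicity, 1.

The point is a pole of order 1.


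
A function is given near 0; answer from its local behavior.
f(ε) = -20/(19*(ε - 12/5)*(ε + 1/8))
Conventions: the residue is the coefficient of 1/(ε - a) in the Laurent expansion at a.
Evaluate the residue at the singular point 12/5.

The residue is -800/1919.

At the order-1 pole 12/5 set g(ε) = (ε - (12/5))*f(ε) = -20/(19*(ε + 1/8)).
Simple pole: residue = g(a) at a = 12/5, which is -800/1919.


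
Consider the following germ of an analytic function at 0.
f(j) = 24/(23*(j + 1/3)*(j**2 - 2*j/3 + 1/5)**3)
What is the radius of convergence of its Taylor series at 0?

Denominator factor (j**2 - 2*j/3 + 1/5)^3: discriminant -16/45, complex-conjugate roots (1/3) + ((2/15)*sqrt(5))*i and (1/3) - ((2/15)*sqrt(5))*i; poles of order 3, moduli (1/5)*sqrt(5) and (1/5)*sqrt(5).
Denominator factor (j + 1/3): pole of order 1 at -1/3, modulus 1/3.
The radius of convergence is the smallest modulus among the singular points: 1/3.

The radius of convergence is 1/3.


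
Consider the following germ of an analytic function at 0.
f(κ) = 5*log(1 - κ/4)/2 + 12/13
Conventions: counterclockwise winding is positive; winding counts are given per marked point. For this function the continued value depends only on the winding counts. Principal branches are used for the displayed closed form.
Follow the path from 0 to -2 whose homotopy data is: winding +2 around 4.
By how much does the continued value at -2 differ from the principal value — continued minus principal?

The rational part is single-valued and drops out of the difference; each branch term changes only by its own monodromy.
(5/2)*log(1 - κ/(4)): each positive loop around 4 adds 2*pi*i to the log, so winding +2 contributes (5/2)*(2)*2*pi*i = (10)*pi*i.
Summing the contributions at κ = -2 gives (10)*pi*i.

Continued minus principal equals (10)*pi*i.


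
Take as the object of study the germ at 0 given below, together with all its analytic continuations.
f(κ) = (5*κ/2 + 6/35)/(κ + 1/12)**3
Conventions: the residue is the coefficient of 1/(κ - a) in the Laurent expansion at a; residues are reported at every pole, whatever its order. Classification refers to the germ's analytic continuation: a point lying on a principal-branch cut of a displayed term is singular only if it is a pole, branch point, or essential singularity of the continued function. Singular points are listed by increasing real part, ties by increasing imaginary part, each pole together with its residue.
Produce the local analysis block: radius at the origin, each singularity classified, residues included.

Denominator factor (κ + 1/12)^3: pole of order 3 at -1/12, modulus 1/12.
The radius of convergence is the smallest modulus among the singular points: 1/12.
At the order-3 pole -1/12 set g(κ) = (κ - (-1/12))^3*f(κ) = 5*κ/2 + 6/35.
Order-3 pole: residue = g''(a)/2; g''(-1/12) = 0, so the residue is 0.

Radius of convergence at 0: 1/12.
At -1/12: a pole of order 3; residue 0.


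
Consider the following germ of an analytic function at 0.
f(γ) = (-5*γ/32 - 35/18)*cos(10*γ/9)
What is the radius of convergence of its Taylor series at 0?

The factor cos(10*γ/9) is entire and contributes no finite singular point.
The polynomial part has no poles.
No finite singular points: the Taylor series at 0 converges everywhere.

The radius of convergence is infinite.


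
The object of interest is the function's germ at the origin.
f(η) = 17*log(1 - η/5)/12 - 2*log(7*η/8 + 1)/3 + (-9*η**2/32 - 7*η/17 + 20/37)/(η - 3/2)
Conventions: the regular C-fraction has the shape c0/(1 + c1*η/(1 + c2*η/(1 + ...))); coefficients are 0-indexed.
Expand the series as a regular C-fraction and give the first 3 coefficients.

The regular C-fraction coefficients are [-40/111, -23561/10200, 1816936911/640859200].

Taylor coefficients (expand at 0): a_0 = -40/111, a_1 = -23561/28305, a_2 = 11880529/27172800.
c0 = a_0 = -40/111. Peel one level at a time: if S = 1 + c*η/S' with S'(0) = 1, then c is the η-coefficient of S and S' = c*η/(S - 1).
S_1 = c0/f = 1 + (-23561/10200)*η + (605645637/92480000)*η^2 + ...; c1 = -23561/10200.
S_2 = c1*η/(S_1 - 1) = 1 + (1816936911/640859200)*η + ...; c2 = 1816936911/640859200.


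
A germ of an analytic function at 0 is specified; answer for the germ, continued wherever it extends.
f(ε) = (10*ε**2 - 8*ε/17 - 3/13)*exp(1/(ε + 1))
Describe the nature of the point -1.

The point is an essential singularity.

The exponent 1/(ε - (-1)) has a pole at -1, so exp(1/(ε - (-1))) takes every nonzero value near it: an essential singularity (not a pole of any order).


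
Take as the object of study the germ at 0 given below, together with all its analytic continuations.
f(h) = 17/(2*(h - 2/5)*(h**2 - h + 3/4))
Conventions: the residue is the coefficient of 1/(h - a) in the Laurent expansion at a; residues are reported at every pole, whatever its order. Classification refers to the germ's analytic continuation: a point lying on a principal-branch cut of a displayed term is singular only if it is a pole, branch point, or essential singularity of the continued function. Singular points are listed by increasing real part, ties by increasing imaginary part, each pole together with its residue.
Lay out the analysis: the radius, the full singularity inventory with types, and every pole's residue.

Radius of convergence at 0: 2/5.
At 2/5: a pole of order 1; residue 50/3.
At (1/2) - ((1/2)*sqrt(2))*i: a pole of order 1; residue (-25/3) + ((5/6)*sqrt(2))*i.
At (1/2) + ((1/2)*sqrt(2))*i: a pole of order 1; residue (-25/3) - ((5/6)*sqrt(2))*i.

Denominator factor (h - 2/5): pole of order 1 at 2/5, modulus 2/5.
Denominator factor (h**2 - h + 3/4): discriminant -2, complex-conjugate roots (1/2) + ((1/2)*sqrt(2))*i and (1/2) - ((1/2)*sqrt(2))*i; poles of order 1, moduli (1/2)*sqrt(3) and (1/2)*sqrt(3).
The radius of convergence is the smallest modulus among the singular points: 2/5.
At the order-1 pole 2/5 set g(h) = (h - (2/5))*f(h) = 17/(2*(h**2 - h + 3/4)).
Simple pole: residue = g(a) at a = 2/5, which is 50/3.
The factor h**2 - h + 3/4 splits as (h - a)(h - a') with a = (1/2) - ((1/2)*sqrt(2))*i, a' = (1/2) + ((1/2)*sqrt(2))*i. At the order-1 pole a set g(h) = (h - a)*f(h) = [17/(2*(h - 2/5))] / (h - a').
Simple pole: residue = g(a) at a = (1/2) - ((1/2)*sqrt(2))*i, which is (-25/3) + ((5/6)*sqrt(2))*i.
The factor h**2 - h + 3/4 splits as (h - a)(h - a') with a = (1/2) + ((1/2)*sqrt(2))*i, a' = (1/2) - ((1/2)*sqrt(2))*i. At the order-1 pole a set g(h) = (h - a)*f(h) = [17/(2*(h - 2/5))] / (h - a').
Simple pole: residue = g(a) at a = (1/2) + ((1/2)*sqrt(2))*i, which is (-25/3) - ((5/6)*sqrt(2))*i.
List the singular points by increasing real part (a conjugate pair: the negative imaginary part first).


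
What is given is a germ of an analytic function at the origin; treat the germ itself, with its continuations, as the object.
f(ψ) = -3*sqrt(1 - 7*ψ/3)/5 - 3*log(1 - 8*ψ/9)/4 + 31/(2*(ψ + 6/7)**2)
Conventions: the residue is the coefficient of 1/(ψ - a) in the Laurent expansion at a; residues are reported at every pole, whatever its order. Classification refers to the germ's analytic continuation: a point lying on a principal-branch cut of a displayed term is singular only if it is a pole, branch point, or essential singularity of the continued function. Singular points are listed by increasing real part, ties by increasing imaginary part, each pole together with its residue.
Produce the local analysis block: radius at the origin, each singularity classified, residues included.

Denominator factor (ψ + 6/7)^2: pole of order 2 at -6/7, modulus 6/7.
Branch term (-3/5)*sqrt(1 - ψ/(3/7)): its argument vanishes at ψ = 3/7, a square-root branch point, modulus 3/7.
Branch term (-3/4)*log(1 - ψ/(9/8)): its argument vanishes at ψ = 9/8, a logarithmic branch point, modulus 9/8.
The radius of convergence is the smallest modulus among the singular points: 3/7.
The branch terms are analytic at -6/7 and contribute nothing to the residue; only the rational part matters.
At the order-2 pole -6/7 set g(ψ) = (ψ - (-6/7))^2*(rational part) = 31/2.
Order-2 pole: residue = g'(a); g'(-6/7) = 0, so the residue is 0.
List the singular points by increasing real part (a conjugate pair: the negative imaginary part first).

Radius of convergence at 0: 3/7.
At -6/7: a pole of order 2; residue 0.
At 3/7: an algebraic (square-root) branch point.
At 9/8: a logarithmic branch point.


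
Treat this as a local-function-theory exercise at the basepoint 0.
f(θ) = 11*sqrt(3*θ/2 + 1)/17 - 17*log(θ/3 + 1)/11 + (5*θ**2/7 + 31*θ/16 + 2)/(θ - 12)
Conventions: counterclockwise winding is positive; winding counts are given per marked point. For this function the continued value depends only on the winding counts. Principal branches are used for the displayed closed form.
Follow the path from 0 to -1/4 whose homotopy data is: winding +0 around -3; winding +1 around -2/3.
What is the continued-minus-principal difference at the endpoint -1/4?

The rational part is single-valued and drops out of the difference; each branch term changes only by its own monodromy.
(11/17)*sqrt(1 - θ/(-2/3)): winding +1 is odd, the square root flips sign, contributing -2*(11/17)*sqrt(1 - (-1/4)/(-2/3)) = -2*(11/17)*sqrt(5/8) = -(11/34)*sqrt(10).
(-17/11)*log(1 - θ/(-3)): winding 0 around -3, so this term returns to its principal value, contribution 0.
Summing the contributions at θ = -1/4 gives -(11/34)*sqrt(10).

Continued minus principal equals -(11/34)*sqrt(10).


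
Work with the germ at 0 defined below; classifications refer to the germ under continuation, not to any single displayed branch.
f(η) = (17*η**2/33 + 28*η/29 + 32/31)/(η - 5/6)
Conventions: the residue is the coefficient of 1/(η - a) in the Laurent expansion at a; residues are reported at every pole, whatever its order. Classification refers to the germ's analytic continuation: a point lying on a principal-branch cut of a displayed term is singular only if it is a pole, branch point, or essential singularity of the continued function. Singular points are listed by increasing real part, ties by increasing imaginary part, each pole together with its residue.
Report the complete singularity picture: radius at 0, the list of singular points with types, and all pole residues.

Denominator factor (η - 5/6): pole of order 1 at 5/6, modulus 5/6.
The radius of convergence is the smallest modulus among the singular points: 5/6.
At the order-1 pole 5/6 set g(η) = (η - (5/6))*f(η) = 17*η**2/33 + 28*η/29 + 32/31.
Simple pole: residue = g(a) at a = 5/6, which is 2343859/1068012.

Radius of convergence at 0: 5/6.
At 5/6: a pole of order 1; residue 2343859/1068012.


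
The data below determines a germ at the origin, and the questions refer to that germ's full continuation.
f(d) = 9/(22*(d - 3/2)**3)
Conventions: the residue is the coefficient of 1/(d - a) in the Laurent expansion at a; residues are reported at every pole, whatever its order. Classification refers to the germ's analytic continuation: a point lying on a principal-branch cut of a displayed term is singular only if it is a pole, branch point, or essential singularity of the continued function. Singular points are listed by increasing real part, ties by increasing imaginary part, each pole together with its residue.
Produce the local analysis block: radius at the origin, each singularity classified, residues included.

Radius of convergence at 0: 3/2.
At 3/2: a pole of order 3; residue 0.

Denominator factor (d - 3/2)^3: pole of order 3 at 3/2, modulus 3/2.
The radius of convergence is the smallest modulus among the singular points: 3/2.
At the order-3 pole 3/2 set g(d) = (d - (3/2))^3*f(d) = 9/22.
Order-3 pole: residue = g''(a)/2; g''(3/2) = 0, so the residue is 0.


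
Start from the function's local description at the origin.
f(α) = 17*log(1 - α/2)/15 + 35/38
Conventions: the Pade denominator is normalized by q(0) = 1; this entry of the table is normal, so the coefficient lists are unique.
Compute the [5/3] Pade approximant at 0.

Taylor coefficients needed (expand at 0): a_0 = 35/38, a_1 = -17/30, a_2 = -17/120, a_3 = -17/360, a_4 = -17/960, a_5 = -17/2400, a_6 = -17/5760, a_7 = -17/13440, a_8 = -17/30720.
Write the denominator as Q(α) = 1 + q1*α + q2*α^2 + q3*α^3. Requiring Q*f - P = O(α^9) with deg P <= 5 kills the coefficients of α^6..α^8 in Q*f:
  α^6: a_6 + q1*a_5 + q2*a_4 + q3*a_3 = 0, i.e. -17/5760 + (-17/2400)*q1 + (-17/960)*q2 + (-17/360)*q3 = 0.
  α^7: a_7 + q1*a_6 + q2*a_5 + q3*a_4 = 0, i.e. -17/13440 + (-17/5760)*q1 + (-17/2400)*q2 + (-17/960)*q3 = 0.
  α^8: a_8 + q1*a_7 + q2*a_6 + q3*a_5 = 0, i.e. -17/30720 + (-17/13440)*q1 + (-17/5760)*q2 + (-17/2400)*q3 = 0.
Solving this linear system: q1 = -15/16, q2 = 15/56, q3 = -5/224.
The numerator is Q*f truncated at degree 5: P0 = a_0 = 35/38; P1 = a_1 + q1*a_0 = -13043/9120; P2 = a_2 + q1*a_1 + q2*a_0 = 5803/9120; P3 = a_3 + q1*a_2 + q2*a_1 + q3*a_0 = -66461/766080; P4 = a_4 + q1*a_3 + q2*a_2 + q3*a_1 = 17/13440; P5 = a_5 + q1*a_4 + q2*a_3 + q3*a_2 = 17/537600.

The Pade approximant has numerator coefficients [35/38, -13043/9120, 5803/9120, -66461/766080, 17/13440, 17/537600]; denominator coefficients [1, -15/16, 15/56, -5/224].


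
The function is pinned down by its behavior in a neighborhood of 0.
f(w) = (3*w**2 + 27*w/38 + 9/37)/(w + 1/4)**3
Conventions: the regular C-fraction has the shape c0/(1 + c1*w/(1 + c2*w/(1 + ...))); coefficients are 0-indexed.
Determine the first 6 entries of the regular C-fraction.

Taylor coefficients (expand at 0): a_0 = 576/37, a_1 = -99360/703, a_2 = 801984/703, a_3 = -5554944/703, a_4 = 34523136/703, a_5 = -198967296/703.
c0 = a_0 = 576/37. Peel one level at a time: if S = 1 + c*w/S' with S'(0) = 1, then c is the w-coefficient of S and S' = c*w/(S - 1).
S_1 = c0/f = 1 + (345/38)*w + (39623/4332)*w^2 + ...; c1 = 345/38.
S_2 = c1*w/(S_1 - 1) = 1 + (-39623/39330)*w + (9900076/1071225)*w^2 + ...; c2 = -39623/39330.
S_3 = c2*w/(S_2 - 1) = 1 + (376202888/41009805)*w + (259819786096/4709946387)*w^2 + ...; c3 = 376202888/41009805.
S_4 = c3*w/(S_3 - 1) = 1 + (-589722540810/98067677837)*w + (28306681958880/6125719050361)*w^2 + ...; c4 = -589722540810/98067677837.
S_5 = c4*w/(S_4 - 1) = 1 + (1901904/2475019)*w + ...; c5 = 1901904/2475019.

The regular C-fraction coefficients are [576/37, 345/38, -39623/39330, 376202888/41009805, -589722540810/98067677837, 1901904/2475019].


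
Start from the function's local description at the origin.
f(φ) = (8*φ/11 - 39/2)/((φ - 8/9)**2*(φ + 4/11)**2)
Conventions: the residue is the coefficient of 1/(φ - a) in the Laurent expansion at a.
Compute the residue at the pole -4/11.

At the order-2 pole -4/11 set g(φ) = (φ - (-4/11))^2*f(φ) = (8*φ/11 - 39/2)/(φ - 8/9)**2.
Order-2 pole: residue = g'(a); g'(-4/11) = -37471005/1906624, so the residue is -37471005/1906624.

The residue is -37471005/1906624.


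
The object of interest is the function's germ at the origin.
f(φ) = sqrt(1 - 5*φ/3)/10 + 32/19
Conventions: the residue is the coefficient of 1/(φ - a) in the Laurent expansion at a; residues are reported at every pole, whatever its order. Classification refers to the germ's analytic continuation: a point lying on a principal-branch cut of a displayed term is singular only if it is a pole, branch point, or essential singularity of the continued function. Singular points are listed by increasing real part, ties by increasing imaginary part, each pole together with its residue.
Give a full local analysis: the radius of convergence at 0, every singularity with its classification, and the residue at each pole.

Branch term (1/10)*sqrt(1 - φ/(3/5)): its argument vanishes at φ = 3/5, a square-root branch point, modulus 3/5.
The radius of convergence is the smallest modulus among the singular points: 3/5.

Radius of convergence at 0: 3/5.
At 3/5: an algebraic (square-root) branch point.


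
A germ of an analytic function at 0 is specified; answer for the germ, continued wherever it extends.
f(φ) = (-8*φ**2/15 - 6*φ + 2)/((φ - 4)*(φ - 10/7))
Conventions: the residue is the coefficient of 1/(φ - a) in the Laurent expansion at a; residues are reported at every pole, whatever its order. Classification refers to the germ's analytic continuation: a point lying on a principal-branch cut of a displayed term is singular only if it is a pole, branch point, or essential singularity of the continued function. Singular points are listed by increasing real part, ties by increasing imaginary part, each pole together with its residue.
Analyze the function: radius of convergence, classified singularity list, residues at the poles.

Denominator factor (φ - 4): pole of order 1 at 4, modulus 4.
Denominator factor (φ - 10/7): pole of order 1 at 10/7, modulus 10/7.
The radius of convergence is the smallest modulus among the singular points: 10/7.
At the order-1 pole 10/7 set g(φ) = (φ - (10/7))*f(φ) = (-8*φ**2/15 - 6*φ + 2)/(φ - 4).
Simple pole: residue = g(a) at a = 10/7, which is 563/189.
At the order-1 pole 4 set g(φ) = (φ - (4))*f(φ) = (-8*φ**2/15 - 6*φ + 2)/(φ - 10/7).
Simple pole: residue = g(a) at a = 4, which is -1603/135.
List the singular points by increasing real part (a conjugate pair: the negative imaginary part first).

Radius of convergence at 0: 10/7.
At 10/7: a pole of order 1; residue 563/189.
At 4: a pole of order 1; residue -1603/135.


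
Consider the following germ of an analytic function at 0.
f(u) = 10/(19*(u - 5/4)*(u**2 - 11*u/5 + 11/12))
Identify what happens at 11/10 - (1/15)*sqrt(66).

The denominator factor u**2 - 11*u/5 + 11/12 vanishes at 11/10 - (1/15)*sqrt(66) and appears to the power 1; the numerator there equals 10/19, nonzero, and no other factor vanishes.
Hence a pole whose order is the multiplicity, 1.

The point is a pole of order 1.


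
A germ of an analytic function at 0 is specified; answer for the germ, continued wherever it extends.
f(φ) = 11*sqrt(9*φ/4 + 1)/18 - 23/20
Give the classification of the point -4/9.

The term (11/18)*sqrt(1 - φ/(-4/9)) has argument 1 - -4/9/(-4/9) = 0 at -4/9: a square-root (algebraic, two-sheeted) branch point; the remaining terms are analytic or single-valued there.

The point is an algebraic (square-root) branch point.


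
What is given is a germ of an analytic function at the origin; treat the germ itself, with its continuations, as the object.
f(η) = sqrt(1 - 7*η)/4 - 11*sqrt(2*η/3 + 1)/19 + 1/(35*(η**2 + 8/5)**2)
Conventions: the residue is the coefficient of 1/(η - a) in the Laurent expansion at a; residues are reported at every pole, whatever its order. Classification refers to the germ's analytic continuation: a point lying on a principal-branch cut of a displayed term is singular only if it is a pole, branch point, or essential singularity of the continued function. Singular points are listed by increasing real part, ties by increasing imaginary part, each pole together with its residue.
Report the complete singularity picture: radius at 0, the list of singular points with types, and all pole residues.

Radius of convergence at 0: 1/7.
At -3/2: an algebraic (square-root) branch point.
At -((2/5)*sqrt(10))*i: a pole of order 2; residue ((1/896)*sqrt(10))*i.
At ((2/5)*sqrt(10))*i: a pole of order 2; residue -((1/896)*sqrt(10))*i.
At 1/7: an algebraic (square-root) branch point.

Denominator factor (η**2 + 8/5)^2: discriminant -32/5, complex-conjugate roots ((2/5)*sqrt(10))*i and -((2/5)*sqrt(10))*i; poles of order 2, moduli (2/5)*sqrt(10) and (2/5)*sqrt(10).
Branch term (-11/19)*sqrt(1 - η/(-3/2)): its argument vanishes at η = -3/2, a square-root branch point, modulus 3/2.
Branch term (1/4)*sqrt(1 - η/(1/7)): its argument vanishes at η = 1/7, a square-root branch point, modulus 1/7.
The radius of convergence is the smallest modulus among the singular points: 1/7.
The branch terms are analytic at -((2/5)*sqrt(10))*i and contribute nothing to the residue; only the rational part matters.
The factor η**2 + 8/5 splits as (η - a)(η - a') with a = -((2/5)*sqrt(10))*i, a' = ((2/5)*sqrt(10))*i. At the order-2 pole a set g(η) = (η - a)^2*(rational part) = [1/35] / (η - a')^2.
Order-2 pole: residue = g'(a); g'(-((2/5)*sqrt(10))*i) = ((1/896)*sqrt(10))*i, so the residue is ((1/896)*sqrt(10))*i.
The branch terms are analytic at ((2/5)*sqrt(10))*i and contribute nothing to the residue; only the rational part matters.
The factor η**2 + 8/5 splits as (η - a)(η - a') with a = ((2/5)*sqrt(10))*i, a' = -((2/5)*sqrt(10))*i. At the order-2 pole a set g(η) = (η - a)^2*(rational part) = [1/35] / (η - a')^2.
Order-2 pole: residue = g'(a); g'(((2/5)*sqrt(10))*i) = -((1/896)*sqrt(10))*i, so the residue is -((1/896)*sqrt(10))*i.
List the singular points by increasing real part (a conjugate pair: the negative imaginary part first).


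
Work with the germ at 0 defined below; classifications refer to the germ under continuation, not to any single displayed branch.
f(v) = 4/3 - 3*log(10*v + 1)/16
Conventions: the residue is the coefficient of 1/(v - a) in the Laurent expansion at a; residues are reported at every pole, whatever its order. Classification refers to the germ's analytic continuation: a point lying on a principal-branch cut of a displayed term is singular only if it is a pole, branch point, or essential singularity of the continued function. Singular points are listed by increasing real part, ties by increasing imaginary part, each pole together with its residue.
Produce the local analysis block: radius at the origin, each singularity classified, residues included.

Branch term (-3/16)*log(1 - v/(-1/10)): its argument vanishes at v = -1/10, a logarithmic branch point, modulus 1/10.
The radius of convergence is the smallest modulus among the singular points: 1/10.

Radius of convergence at 0: 1/10.
At -1/10: a logarithmic branch point.


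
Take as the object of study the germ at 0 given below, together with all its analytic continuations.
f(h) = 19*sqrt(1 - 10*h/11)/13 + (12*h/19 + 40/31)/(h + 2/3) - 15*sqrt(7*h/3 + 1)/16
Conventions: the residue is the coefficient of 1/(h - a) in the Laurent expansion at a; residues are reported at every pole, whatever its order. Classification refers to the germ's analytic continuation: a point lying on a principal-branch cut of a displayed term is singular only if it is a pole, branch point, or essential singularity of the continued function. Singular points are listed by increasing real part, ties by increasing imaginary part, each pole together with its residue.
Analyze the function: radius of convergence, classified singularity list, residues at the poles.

Denominator factor (h + 2/3): pole of order 1 at -2/3, modulus 2/3.
Branch term (-15/16)*sqrt(1 - h/(-3/7)): its argument vanishes at h = -3/7, a square-root branch point, modulus 3/7.
Branch term (19/13)*sqrt(1 - h/(11/10)): its argument vanishes at h = 11/10, a square-root branch point, modulus 11/10.
The radius of convergence is the smallest modulus among the singular points: 3/7.
The branch terms are analytic at -2/3 and contribute nothing to the residue; only the rational part matters.
At the order-1 pole -2/3 set g(h) = (h - (-2/3))*(rational part) = 12*h/19 + 40/31.
Simple pole: residue = g(a) at a = -2/3, which is 512/589.
List the singular points by increasing real part (a conjugate pair: the negative imaginary part first).

Radius of convergence at 0: 3/7.
At -2/3: a pole of order 1; residue 512/589.
At -3/7: an algebraic (square-root) branch point.
At 11/10: an algebraic (square-root) branch point.


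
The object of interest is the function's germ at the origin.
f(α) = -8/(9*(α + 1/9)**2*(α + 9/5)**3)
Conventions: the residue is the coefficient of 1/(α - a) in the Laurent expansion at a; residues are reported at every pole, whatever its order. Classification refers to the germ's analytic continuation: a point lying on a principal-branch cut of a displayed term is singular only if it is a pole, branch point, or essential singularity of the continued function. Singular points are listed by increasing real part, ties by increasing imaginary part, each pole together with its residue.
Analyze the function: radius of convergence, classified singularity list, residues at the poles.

Denominator factor (α + 9/5)^3: pole of order 3 at -9/5, modulus 9/5.
Denominator factor (α + 1/9)^2: pole of order 2 at -1/9, modulus 1/9.
The radius of convergence is the smallest modulus among the singular points: 1/9.
At the order-3 pole -9/5 set g(α) = (α - (-9/5))^3*f(α) = -8/(9*(α + 1/9)**2).
Order-3 pole: residue = g''(a)/2; g''(-9/5) = -1366875/2085136, so the residue is -1366875/4170272.
At the order-2 pole -1/9 set g(α) = (α - (-1/9))^2*f(α) = -8/(9*(α + 9/5)**3).
Order-2 pole: residue = g'(a); g'(-1/9) = 1366875/4170272, so the residue is 1366875/4170272.
List the singular points by increasing real part (a conjugate pair: the negative imaginary part first).

Radius of convergence at 0: 1/9.
At -9/5: a pole of order 3; residue -1366875/4170272.
At -1/9: a pole of order 2; residue 1366875/4170272.


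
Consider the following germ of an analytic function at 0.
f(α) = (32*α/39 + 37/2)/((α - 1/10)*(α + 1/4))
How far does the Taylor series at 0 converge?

The radius of convergence is 1/10.

Denominator factor (α - 1/10): pole of order 1 at 1/10, modulus 1/10.
Denominator factor (α + 1/4): pole of order 1 at -1/4, modulus 1/4.
The radius of convergence is the smallest modulus among the singular points: 1/10.


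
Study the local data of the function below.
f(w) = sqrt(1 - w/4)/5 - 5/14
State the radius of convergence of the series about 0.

The radius of convergence is 4.

Branch term (1/5)*sqrt(1 - w/(4)): its argument vanishes at w = 4, a square-root branch point, modulus 4.
The radius of convergence is the smallest modulus among the singular points: 4.


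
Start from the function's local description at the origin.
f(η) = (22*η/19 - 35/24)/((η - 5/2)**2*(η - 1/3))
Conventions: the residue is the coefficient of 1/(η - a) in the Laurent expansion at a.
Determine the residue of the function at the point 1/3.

At the order-1 pole 1/3 set g(η) = (η - (1/3))*f(η) = (22*η/19 - 35/24)/(η - 5/2)**2.
Simple pole: residue = g(a) at a = 1/3, which is -1467/6422.

The residue is -1467/6422.


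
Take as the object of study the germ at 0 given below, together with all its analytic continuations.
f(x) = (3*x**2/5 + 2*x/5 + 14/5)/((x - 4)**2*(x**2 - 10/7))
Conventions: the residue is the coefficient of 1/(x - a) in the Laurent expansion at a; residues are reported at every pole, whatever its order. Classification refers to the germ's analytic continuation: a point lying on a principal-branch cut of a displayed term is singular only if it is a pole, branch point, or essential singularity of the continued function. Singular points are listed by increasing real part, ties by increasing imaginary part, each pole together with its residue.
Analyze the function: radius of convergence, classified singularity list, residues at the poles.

Denominator factor (x**2 - 10/7): discriminant 40/7, real irrational roots (1/7)*sqrt(70) and -(1/7)*sqrt(70); poles of order 1, moduli (1/7)*sqrt(70) and (1/7)*sqrt(70).
Denominator factor (x - 4)^2: pole of order 2 at 4, modulus 4.
The radius of convergence is the smallest modulus among the singular points: (1/7)*sqrt(70).
The factor x**2 - 10/7 splits as (x - a)(x - a') with a = -(1/7)*sqrt(70), a' = (1/7)*sqrt(70). At the order-1 pole a set g(x) = (x - a)*f(x) = [(3*x**2/5 + 2*x/5 + 14/5)/(x - 4)**2] / (x - a').
Simple pole: residue = g(a) at a = -(1/7)*sqrt(70), which is 2219/26010 - (1046/65025)*sqrt(70).
The factor x**2 - 10/7 splits as (x - a)(x - a') with a = (1/7)*sqrt(70), a' = -(1/7)*sqrt(70). At the order-1 pole a set g(x) = (x - a)*f(x) = [(3*x**2/5 + 2*x/5 + 14/5)/(x - 4)**2] / (x - a').
Simple pole: residue = g(a) at a = (1/7)*sqrt(70), which is 2219/26010 + (1046/65025)*sqrt(70).
At the order-2 pole 4 set g(x) = (x - (4))^2*f(x) = (3*x**2/5 + 2*x/5 + 14/5)/(x**2 - 10/7).
Order-2 pole: residue = g'(a); g'(4) = -2219/13005, so the residue is -2219/13005.
List the singular points by increasing real part (a conjugate pair: the negative imaginary part first).

Radius of convergence at 0: (1/7)*sqrt(70).
At -(1/7)*sqrt(70): a pole of order 1; residue 2219/26010 - (1046/65025)*sqrt(70).
At (1/7)*sqrt(70): a pole of order 1; residue 2219/26010 + (1046/65025)*sqrt(70).
At 4: a pole of order 2; residue -2219/13005.


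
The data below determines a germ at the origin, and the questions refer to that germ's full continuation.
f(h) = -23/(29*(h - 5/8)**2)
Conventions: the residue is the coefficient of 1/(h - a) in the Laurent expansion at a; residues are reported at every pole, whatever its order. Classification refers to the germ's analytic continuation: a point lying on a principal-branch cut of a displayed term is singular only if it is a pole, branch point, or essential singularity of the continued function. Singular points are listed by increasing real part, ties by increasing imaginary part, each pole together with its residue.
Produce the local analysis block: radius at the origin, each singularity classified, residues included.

Radius of convergence at 0: 5/8.
At 5/8: a pole of order 2; residue 0.

Denominator factor (h - 5/8)^2: pole of order 2 at 5/8, modulus 5/8.
The radius of convergence is the smallest modulus among the singular points: 5/8.
At the order-2 pole 5/8 set g(h) = (h - (5/8))^2*f(h) = -23/29.
Order-2 pole: residue = g'(a); g'(5/8) = 0, so the residue is 0.


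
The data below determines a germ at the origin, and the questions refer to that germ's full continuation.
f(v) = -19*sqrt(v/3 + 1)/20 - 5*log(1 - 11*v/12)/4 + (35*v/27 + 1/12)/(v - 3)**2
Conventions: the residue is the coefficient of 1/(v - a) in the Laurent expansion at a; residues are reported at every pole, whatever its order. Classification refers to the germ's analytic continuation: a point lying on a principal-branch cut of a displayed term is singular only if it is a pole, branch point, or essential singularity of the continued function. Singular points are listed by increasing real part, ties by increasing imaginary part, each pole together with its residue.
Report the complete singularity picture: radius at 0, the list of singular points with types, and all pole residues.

Denominator factor (v - 3)^2: pole of order 2 at 3, modulus 3.
Branch term (-19/20)*sqrt(1 - v/(-3)): its argument vanishes at v = -3, a square-root branch point, modulus 3.
Branch term (-5/4)*log(1 - v/(12/11)): its argument vanishes at v = 12/11, a logarithmic branch point, modulus 12/11.
The radius of convergence is the smallest modulus among the singular points: 12/11.
The branch terms are analytic at 3 and contribute nothing to the residue; only the rational part matters.
At the order-2 pole 3 set g(v) = (v - (3))^2*(rational part) = 35*v/27 + 1/12.
Order-2 pole: residue = g'(a); g'(3) = 35/27, so the residue is 35/27.
List the singular points by increasing real part (a conjugate pair: the negative imaginary part first).

Radius of convergence at 0: 12/11.
At -3: an algebraic (square-root) branch point.
At 12/11: a logarithmic branch point.
At 3: a pole of order 2; residue 35/27.


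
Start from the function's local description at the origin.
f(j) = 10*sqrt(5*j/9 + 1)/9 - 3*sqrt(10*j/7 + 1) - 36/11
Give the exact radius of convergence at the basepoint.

The radius of convergence is 7/10.

Branch term (10/9)*sqrt(1 - j/(-9/5)): its argument vanishes at j = -9/5, a square-root branch point, modulus 9/5.
Branch term (-3)*sqrt(1 - j/(-7/10)): its argument vanishes at j = -7/10, a square-root branch point, modulus 7/10.
The radius of convergence is the smallest modulus among the singular points: 7/10.


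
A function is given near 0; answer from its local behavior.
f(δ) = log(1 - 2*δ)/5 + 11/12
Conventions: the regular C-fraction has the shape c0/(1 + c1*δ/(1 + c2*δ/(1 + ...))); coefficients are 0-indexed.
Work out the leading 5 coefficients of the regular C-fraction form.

The regular C-fraction coefficients are [11/12, 24/55, -79/55, -55/237, -182/237].

Taylor coefficients (expand at 0): a_0 = 11/12, a_1 = -2/5, a_2 = -2/5, a_3 = -8/15, a_4 = -4/5.
c0 = a_0 = 11/12. Peel one level at a time: if S = 1 + c*δ/S' with S'(0) = 1, then c is the δ-coefficient of S and S' = c*δ/(S - 1).
S_1 = c0/f = 1 + (24/55)*δ + (1896/3025)*δ^2 + ...; c1 = 24/55.
S_2 = c1*δ/(S_1 - 1) = 1 + (-79/55)*δ + (-1/3)*δ^2 + ...; c2 = -79/55.
S_3 = c2*δ/(S_2 - 1) = 1 + (-55/237)*δ + (-10010/56169)*δ^2 + ...; c3 = -55/237.
S_4 = c3*δ/(S_3 - 1) = 1 + (-182/237)*δ + ...; c4 = -182/237.
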